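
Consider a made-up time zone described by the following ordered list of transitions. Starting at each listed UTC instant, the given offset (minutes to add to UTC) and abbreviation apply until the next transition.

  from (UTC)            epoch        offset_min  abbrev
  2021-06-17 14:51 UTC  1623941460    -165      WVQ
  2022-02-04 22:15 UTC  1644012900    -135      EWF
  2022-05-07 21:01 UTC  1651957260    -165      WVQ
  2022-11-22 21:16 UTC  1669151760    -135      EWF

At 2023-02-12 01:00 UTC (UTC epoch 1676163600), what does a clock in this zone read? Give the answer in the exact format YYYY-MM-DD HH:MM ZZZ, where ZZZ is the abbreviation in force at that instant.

Query: 2023-02-12 01:00 UTC
Rule 4/4 (EWF, -02:15): 2022-11-22 21:16 UTC ≤ query < +∞
1·60 + 0 - 135 = -75 min
-75 = -1·1440 + 1365; 1365 = 22·60 + 45 → 22:45, 2023-02-12 - 1 day = 2023-02-11
→ 2023-02-11 22:45 EWF

2023-02-11 22:45 EWF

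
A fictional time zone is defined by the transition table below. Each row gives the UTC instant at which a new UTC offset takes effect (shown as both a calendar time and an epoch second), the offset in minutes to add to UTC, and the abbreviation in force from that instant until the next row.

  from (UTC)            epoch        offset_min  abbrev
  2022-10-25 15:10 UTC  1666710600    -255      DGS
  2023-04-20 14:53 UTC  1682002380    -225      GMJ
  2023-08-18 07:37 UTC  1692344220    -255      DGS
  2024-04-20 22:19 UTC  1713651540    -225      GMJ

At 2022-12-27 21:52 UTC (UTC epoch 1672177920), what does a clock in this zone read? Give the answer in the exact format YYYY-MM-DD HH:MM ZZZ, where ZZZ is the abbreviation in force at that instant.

2022-12-27 17:37 DGS

Query: 2022-12-27 21:52 UTC
Rule 1/4 (DGS, -04:15): 2022-10-25 15:10 UTC ≤ query < 2023-04-20 14:53 UTC
21·60 + 52 - 255 = 1057 min
1057 = 0·1440 + 1057; 1057 = 17·60 + 37 → 17:37, same day
→ 2022-12-27 17:37 DGS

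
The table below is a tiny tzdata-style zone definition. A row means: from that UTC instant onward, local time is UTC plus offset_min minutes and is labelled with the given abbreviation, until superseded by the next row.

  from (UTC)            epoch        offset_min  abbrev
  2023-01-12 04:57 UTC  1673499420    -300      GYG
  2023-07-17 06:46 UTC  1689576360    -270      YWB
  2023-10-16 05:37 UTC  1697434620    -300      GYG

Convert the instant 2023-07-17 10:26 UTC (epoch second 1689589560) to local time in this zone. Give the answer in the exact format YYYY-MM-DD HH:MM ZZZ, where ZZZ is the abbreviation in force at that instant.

2023-07-17 05:56 YWB

Query: 2023-07-17 10:26 UTC
Rule 2/3 (YWB, -04:30): 2023-07-17 06:46 UTC ≤ query < 2023-10-16 05:37 UTC
10·60 + 26 - 270 = 356 min
356 = 0·1440 + 356; 356 = 5·60 + 56 → 05:56, same day
→ 2023-07-17 05:56 YWB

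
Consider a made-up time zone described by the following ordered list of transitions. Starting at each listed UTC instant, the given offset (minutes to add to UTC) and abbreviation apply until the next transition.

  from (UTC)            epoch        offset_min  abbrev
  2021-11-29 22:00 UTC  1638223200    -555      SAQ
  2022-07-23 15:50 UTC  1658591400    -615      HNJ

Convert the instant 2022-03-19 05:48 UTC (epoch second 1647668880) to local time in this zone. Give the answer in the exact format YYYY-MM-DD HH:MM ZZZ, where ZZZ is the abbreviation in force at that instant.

Query: 2022-03-19 05:48 UTC
Rule 1/2 (SAQ, -09:15): 2021-11-29 22:00 UTC ≤ query < 2022-07-23 15:50 UTC
5·60 + 48 - 555 = -207 min
-207 = -1·1440 + 1233; 1233 = 20·60 + 33 → 20:33, 2022-03-19 - 1 day = 2022-03-18
→ 2022-03-18 20:33 SAQ

2022-03-18 20:33 SAQ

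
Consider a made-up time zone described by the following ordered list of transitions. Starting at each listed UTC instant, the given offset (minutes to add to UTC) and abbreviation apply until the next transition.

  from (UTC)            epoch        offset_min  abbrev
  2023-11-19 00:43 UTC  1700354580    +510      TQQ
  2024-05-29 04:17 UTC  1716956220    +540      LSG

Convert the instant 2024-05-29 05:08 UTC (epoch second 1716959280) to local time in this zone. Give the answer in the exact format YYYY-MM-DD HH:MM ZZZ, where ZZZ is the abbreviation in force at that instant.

Query: 2024-05-29 05:08 UTC
Rule 2/2 (LSG, +09:00): 2024-05-29 04:17 UTC ≤ query < +∞
5·60 + 8 + 540 = 848 min
848 = 0·1440 + 848; 848 = 14·60 + 8 → 14:08, same day
→ 2024-05-29 14:08 LSG

2024-05-29 14:08 LSG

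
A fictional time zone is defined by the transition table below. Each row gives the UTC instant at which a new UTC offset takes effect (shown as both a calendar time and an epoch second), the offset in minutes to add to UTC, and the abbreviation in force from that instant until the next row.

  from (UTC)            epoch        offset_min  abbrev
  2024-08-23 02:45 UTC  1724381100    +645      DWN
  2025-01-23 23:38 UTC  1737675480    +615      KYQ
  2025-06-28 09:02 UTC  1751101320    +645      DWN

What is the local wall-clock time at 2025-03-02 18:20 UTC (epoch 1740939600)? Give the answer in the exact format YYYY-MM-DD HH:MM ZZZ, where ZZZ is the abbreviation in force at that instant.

2025-03-03 04:35 KYQ

Query: 2025-03-02 18:20 UTC
Rule 2/3 (KYQ, +10:15): 2025-01-23 23:38 UTC ≤ query < 2025-06-28 09:02 UTC
18·60 + 20 + 615 = 1715 min
1715 = 1·1440 + 275; 275 = 4·60 + 35 → 04:35, 2025-03-02 + 1 day = 2025-03-03
→ 2025-03-03 04:35 KYQ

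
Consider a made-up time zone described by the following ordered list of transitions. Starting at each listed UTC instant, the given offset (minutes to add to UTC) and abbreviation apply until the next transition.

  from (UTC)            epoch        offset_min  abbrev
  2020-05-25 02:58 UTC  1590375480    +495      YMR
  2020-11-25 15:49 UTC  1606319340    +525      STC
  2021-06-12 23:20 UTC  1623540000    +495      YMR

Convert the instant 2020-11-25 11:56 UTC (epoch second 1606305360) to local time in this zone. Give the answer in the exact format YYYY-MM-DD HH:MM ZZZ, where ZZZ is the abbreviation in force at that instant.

Query: 2020-11-25 11:56 UTC
Rule 1/3 (YMR, +08:15): 2020-05-25 02:58 UTC ≤ query < 2020-11-25 15:49 UTC
11·60 + 56 + 495 = 1211 min
1211 = 0·1440 + 1211; 1211 = 20·60 + 11 → 20:11, same day
→ 2020-11-25 20:11 YMR

2020-11-25 20:11 YMR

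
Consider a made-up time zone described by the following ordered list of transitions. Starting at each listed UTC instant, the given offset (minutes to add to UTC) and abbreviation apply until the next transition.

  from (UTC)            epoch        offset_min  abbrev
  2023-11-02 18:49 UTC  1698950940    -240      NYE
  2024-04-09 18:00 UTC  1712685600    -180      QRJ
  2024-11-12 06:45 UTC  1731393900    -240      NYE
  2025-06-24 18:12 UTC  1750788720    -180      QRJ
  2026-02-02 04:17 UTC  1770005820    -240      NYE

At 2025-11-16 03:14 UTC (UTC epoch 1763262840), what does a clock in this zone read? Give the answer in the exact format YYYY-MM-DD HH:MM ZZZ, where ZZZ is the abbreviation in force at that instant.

2025-11-16 00:14 QRJ

Query: 2025-11-16 03:14 UTC
Rule 4/5 (QRJ, -03:00): 2025-06-24 18:12 UTC ≤ query < 2026-02-02 04:17 UTC
3·60 + 14 - 180 = 14 min
14 = 0·1440 + 14; 14 = 0·60 + 14 → 00:14, same day
→ 2025-11-16 00:14 QRJ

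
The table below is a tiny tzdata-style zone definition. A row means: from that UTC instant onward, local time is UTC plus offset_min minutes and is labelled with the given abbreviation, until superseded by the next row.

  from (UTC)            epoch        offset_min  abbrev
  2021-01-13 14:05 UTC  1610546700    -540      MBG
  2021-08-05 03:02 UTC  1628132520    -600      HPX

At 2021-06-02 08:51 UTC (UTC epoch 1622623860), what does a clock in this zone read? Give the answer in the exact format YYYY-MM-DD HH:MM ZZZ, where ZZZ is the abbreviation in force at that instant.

2021-06-01 23:51 MBG

Query: 2021-06-02 08:51 UTC
Rule 1/2 (MBG, -09:00): 2021-01-13 14:05 UTC ≤ query < 2021-08-05 03:02 UTC
8·60 + 51 - 540 = -9 min
-9 = -1·1440 + 1431; 1431 = 23·60 + 51 → 23:51, 2021-06-02 - 1 day = 2021-06-01
→ 2021-06-01 23:51 MBG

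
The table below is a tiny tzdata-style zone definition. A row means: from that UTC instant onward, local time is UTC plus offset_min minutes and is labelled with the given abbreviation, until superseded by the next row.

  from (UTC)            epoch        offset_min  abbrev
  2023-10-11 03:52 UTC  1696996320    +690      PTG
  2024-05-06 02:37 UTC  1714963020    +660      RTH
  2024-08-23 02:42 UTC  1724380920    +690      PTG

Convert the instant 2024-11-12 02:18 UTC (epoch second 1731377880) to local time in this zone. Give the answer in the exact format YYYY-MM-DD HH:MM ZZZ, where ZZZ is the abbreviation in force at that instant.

Query: 2024-11-12 02:18 UTC
Rule 3/3 (PTG, +11:30): 2024-08-23 02:42 UTC ≤ query < +∞
2·60 + 18 + 690 = 828 min
828 = 0·1440 + 828; 828 = 13·60 + 48 → 13:48, same day
→ 2024-11-12 13:48 PTG

2024-11-12 13:48 PTG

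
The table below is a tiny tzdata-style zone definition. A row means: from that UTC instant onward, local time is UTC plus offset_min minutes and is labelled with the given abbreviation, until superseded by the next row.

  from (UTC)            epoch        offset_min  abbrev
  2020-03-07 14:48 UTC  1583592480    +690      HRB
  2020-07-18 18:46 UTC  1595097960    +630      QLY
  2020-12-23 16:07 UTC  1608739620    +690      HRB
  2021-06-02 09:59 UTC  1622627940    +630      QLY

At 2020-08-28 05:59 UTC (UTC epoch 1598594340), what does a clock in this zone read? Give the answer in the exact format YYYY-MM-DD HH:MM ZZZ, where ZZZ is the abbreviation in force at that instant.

Query: 2020-08-28 05:59 UTC
Rule 2/4 (QLY, +10:30): 2020-07-18 18:46 UTC ≤ query < 2020-12-23 16:07 UTC
5·60 + 59 + 630 = 989 min
989 = 0·1440 + 989; 989 = 16·60 + 29 → 16:29, same day
→ 2020-08-28 16:29 QLY

2020-08-28 16:29 QLY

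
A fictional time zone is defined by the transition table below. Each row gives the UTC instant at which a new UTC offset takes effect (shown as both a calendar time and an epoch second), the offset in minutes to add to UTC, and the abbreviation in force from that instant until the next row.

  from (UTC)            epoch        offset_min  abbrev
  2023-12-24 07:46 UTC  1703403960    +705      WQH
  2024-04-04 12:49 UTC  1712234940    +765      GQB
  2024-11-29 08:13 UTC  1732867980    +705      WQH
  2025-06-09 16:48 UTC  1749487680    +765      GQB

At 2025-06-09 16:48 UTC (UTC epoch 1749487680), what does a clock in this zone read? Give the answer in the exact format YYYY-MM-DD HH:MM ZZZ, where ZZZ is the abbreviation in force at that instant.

2025-06-10 05:33 GQB

Query: 2025-06-09 16:48 UTC
Rule 4/4 (GQB, +12:45): 2025-06-09 16:48 UTC ≤ query < +∞
16·60 + 48 + 765 = 1773 min
1773 = 1·1440 + 333; 333 = 5·60 + 33 → 05:33, 2025-06-09 + 1 day = 2025-06-10
→ 2025-06-10 05:33 GQB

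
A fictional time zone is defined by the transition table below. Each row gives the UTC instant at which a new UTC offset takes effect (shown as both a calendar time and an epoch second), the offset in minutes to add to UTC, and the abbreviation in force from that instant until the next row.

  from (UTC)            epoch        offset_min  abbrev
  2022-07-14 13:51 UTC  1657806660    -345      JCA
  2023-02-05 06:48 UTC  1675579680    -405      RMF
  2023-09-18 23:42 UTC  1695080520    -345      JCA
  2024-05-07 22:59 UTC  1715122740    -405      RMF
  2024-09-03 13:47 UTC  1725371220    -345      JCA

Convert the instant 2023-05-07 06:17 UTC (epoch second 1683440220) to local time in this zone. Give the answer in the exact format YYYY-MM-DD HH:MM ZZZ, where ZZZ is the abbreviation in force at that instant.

2023-05-06 23:32 RMF

Query: 2023-05-07 06:17 UTC
Rule 2/5 (RMF, -06:45): 2023-02-05 06:48 UTC ≤ query < 2023-09-18 23:42 UTC
6·60 + 17 - 405 = -28 min
-28 = -1·1440 + 1412; 1412 = 23·60 + 32 → 23:32, 2023-05-07 - 1 day = 2023-05-06
→ 2023-05-06 23:32 RMF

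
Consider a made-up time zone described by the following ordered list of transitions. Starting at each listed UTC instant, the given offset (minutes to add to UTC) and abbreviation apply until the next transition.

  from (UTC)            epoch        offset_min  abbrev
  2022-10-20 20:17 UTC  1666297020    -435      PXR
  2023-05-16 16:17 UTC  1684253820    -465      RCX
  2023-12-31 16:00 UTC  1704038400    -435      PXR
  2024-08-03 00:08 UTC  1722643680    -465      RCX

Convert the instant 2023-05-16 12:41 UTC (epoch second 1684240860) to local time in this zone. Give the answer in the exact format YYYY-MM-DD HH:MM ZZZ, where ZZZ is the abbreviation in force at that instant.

Query: 2023-05-16 12:41 UTC
Rule 1/4 (PXR, -07:15): 2022-10-20 20:17 UTC ≤ query < 2023-05-16 16:17 UTC
12·60 + 41 - 435 = 326 min
326 = 0·1440 + 326; 326 = 5·60 + 26 → 05:26, same day
→ 2023-05-16 05:26 PXR

2023-05-16 05:26 PXR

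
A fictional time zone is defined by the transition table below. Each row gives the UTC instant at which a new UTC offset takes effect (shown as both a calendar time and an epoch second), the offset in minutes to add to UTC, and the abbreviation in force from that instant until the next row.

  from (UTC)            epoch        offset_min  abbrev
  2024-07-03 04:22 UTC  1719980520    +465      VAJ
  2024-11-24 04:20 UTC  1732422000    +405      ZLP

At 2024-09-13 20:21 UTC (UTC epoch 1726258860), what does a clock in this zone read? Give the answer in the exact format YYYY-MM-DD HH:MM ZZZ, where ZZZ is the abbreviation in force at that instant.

2024-09-14 04:06 VAJ

Query: 2024-09-13 20:21 UTC
Rule 1/2 (VAJ, +07:45): 2024-07-03 04:22 UTC ≤ query < 2024-11-24 04:20 UTC
20·60 + 21 + 465 = 1686 min
1686 = 1·1440 + 246; 246 = 4·60 + 6 → 04:06, 2024-09-13 + 1 day = 2024-09-14
→ 2024-09-14 04:06 VAJ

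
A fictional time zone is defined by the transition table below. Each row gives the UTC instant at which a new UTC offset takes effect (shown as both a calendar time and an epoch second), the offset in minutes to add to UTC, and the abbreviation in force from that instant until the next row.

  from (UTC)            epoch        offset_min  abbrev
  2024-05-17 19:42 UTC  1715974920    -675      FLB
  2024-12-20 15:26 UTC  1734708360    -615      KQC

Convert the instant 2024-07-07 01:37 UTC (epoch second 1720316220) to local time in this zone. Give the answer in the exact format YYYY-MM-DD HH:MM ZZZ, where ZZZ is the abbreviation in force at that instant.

2024-07-06 14:22 FLB

Query: 2024-07-07 01:37 UTC
Rule 1/2 (FLB, -11:15): 2024-05-17 19:42 UTC ≤ query < 2024-12-20 15:26 UTC
1·60 + 37 - 675 = -578 min
-578 = -1·1440 + 862; 862 = 14·60 + 22 → 14:22, 2024-07-07 - 1 day = 2024-07-06
→ 2024-07-06 14:22 FLB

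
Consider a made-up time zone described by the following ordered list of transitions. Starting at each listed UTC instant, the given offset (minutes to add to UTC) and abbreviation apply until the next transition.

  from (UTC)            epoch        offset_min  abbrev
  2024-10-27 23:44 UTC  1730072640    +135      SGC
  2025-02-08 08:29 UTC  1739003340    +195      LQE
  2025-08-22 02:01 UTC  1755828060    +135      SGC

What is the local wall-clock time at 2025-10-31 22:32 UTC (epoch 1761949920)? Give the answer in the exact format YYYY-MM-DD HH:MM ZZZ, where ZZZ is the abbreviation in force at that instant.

2025-11-01 00:47 SGC

Query: 2025-10-31 22:32 UTC
Rule 3/3 (SGC, +02:15): 2025-08-22 02:01 UTC ≤ query < +∞
22·60 + 32 + 135 = 1487 min
1487 = 1·1440 + 47; 47 = 0·60 + 47 → 00:47, 2025-10-31 + 1 day = 2025-11-01
→ 2025-11-01 00:47 SGC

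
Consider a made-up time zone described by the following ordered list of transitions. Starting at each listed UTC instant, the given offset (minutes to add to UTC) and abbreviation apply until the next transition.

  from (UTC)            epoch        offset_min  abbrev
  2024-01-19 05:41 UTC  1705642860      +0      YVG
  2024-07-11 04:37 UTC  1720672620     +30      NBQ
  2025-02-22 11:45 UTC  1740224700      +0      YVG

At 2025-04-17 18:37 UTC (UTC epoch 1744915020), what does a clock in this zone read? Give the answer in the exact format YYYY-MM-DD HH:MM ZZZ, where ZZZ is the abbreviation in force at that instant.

2025-04-17 18:37 YVG

Query: 2025-04-17 18:37 UTC
Rule 3/3 (YVG, +00:00): 2025-02-22 11:45 UTC ≤ query < +∞
18·60 + 37 + 0 = 1117 min
1117 = 0·1440 + 1117; 1117 = 18·60 + 37 → 18:37, same day
→ 2025-04-17 18:37 YVG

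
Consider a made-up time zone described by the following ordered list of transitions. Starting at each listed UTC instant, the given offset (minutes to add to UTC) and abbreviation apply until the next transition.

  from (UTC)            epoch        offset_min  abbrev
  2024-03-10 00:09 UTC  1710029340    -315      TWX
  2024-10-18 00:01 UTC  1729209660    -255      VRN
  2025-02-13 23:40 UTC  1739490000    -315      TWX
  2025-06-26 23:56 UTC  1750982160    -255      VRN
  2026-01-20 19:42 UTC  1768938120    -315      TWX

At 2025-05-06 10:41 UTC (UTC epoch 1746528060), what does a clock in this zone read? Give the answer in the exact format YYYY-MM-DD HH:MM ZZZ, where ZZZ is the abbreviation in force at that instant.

2025-05-06 05:26 TWX

Query: 2025-05-06 10:41 UTC
Rule 3/5 (TWX, -05:15): 2025-02-13 23:40 UTC ≤ query < 2025-06-26 23:56 UTC
10·60 + 41 - 315 = 326 min
326 = 0·1440 + 326; 326 = 5·60 + 26 → 05:26, same day
→ 2025-05-06 05:26 TWX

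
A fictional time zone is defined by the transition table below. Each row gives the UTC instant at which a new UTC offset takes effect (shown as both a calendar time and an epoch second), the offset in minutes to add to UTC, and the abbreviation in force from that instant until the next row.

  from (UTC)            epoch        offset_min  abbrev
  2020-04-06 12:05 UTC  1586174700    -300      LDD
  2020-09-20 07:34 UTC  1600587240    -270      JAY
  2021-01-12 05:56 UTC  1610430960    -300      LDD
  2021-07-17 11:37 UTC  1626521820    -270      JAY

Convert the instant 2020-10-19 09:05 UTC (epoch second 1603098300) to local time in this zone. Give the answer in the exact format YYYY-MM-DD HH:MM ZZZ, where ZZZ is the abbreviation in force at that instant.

Query: 2020-10-19 09:05 UTC
Rule 2/4 (JAY, -04:30): 2020-09-20 07:34 UTC ≤ query < 2021-01-12 05:56 UTC
9·60 + 5 - 270 = 275 min
275 = 0·1440 + 275; 275 = 4·60 + 35 → 04:35, same day
→ 2020-10-19 04:35 JAY

2020-10-19 04:35 JAY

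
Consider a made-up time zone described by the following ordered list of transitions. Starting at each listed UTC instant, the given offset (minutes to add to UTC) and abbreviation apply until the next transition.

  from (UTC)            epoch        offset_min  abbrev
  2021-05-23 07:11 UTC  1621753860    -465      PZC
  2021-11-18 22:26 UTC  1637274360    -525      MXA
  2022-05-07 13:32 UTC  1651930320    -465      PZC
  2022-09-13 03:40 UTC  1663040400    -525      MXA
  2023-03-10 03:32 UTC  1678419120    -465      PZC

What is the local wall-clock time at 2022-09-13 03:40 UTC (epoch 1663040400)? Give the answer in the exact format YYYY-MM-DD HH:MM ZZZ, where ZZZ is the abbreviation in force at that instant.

2022-09-12 18:55 MXA

Query: 2022-09-13 03:40 UTC
Rule 4/5 (MXA, -08:45): 2022-09-13 03:40 UTC ≤ query < 2023-03-10 03:32 UTC
3·60 + 40 - 525 = -305 min
-305 = -1·1440 + 1135; 1135 = 18·60 + 55 → 18:55, 2022-09-13 - 1 day = 2022-09-12
→ 2022-09-12 18:55 MXA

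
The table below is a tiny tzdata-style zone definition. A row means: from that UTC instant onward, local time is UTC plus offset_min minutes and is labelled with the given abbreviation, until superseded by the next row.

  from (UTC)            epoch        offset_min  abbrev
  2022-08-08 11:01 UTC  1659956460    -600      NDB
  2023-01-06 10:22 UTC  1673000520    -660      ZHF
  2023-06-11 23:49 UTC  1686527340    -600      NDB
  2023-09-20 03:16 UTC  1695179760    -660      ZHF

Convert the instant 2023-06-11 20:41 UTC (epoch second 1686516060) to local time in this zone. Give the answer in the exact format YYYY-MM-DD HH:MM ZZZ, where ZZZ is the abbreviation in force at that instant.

2023-06-11 09:41 ZHF

Query: 2023-06-11 20:41 UTC
Rule 2/4 (ZHF, -11:00): 2023-01-06 10:22 UTC ≤ query < 2023-06-11 23:49 UTC
20·60 + 41 - 660 = 581 min
581 = 0·1440 + 581; 581 = 9·60 + 41 → 09:41, same day
→ 2023-06-11 09:41 ZHF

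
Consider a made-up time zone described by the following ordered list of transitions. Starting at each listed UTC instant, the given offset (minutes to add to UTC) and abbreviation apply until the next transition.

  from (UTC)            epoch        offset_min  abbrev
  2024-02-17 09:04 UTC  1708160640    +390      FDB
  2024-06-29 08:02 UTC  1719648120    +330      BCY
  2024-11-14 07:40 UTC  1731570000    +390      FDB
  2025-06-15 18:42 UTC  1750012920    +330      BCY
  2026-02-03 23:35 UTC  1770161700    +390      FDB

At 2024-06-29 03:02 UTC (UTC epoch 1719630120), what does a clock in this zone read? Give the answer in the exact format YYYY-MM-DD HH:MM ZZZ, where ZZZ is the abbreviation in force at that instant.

2024-06-29 09:32 FDB

Query: 2024-06-29 03:02 UTC
Rule 1/5 (FDB, +06:30): 2024-02-17 09:04 UTC ≤ query < 2024-06-29 08:02 UTC
3·60 + 2 + 390 = 572 min
572 = 0·1440 + 572; 572 = 9·60 + 32 → 09:32, same day
→ 2024-06-29 09:32 FDB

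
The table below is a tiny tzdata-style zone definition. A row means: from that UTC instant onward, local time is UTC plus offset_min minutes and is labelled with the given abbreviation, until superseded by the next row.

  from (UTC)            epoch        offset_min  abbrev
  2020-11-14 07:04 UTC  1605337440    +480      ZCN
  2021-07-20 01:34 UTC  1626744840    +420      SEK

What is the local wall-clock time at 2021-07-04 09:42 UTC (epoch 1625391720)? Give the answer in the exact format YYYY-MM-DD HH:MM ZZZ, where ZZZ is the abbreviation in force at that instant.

2021-07-04 17:42 ZCN

Query: 2021-07-04 09:42 UTC
Rule 1/2 (ZCN, +08:00): 2020-11-14 07:04 UTC ≤ query < 2021-07-20 01:34 UTC
9·60 + 42 + 480 = 1062 min
1062 = 0·1440 + 1062; 1062 = 17·60 + 42 → 17:42, same day
→ 2021-07-04 17:42 ZCN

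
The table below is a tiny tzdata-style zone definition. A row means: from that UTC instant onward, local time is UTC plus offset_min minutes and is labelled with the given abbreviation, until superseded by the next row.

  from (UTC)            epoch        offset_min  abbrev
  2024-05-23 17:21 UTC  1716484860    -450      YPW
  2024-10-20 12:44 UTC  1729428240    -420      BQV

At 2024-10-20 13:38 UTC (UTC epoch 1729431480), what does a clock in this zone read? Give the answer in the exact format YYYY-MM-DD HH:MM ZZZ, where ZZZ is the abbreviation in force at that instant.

2024-10-20 06:38 BQV

Query: 2024-10-20 13:38 UTC
Rule 2/2 (BQV, -07:00): 2024-10-20 12:44 UTC ≤ query < +∞
13·60 + 38 - 420 = 398 min
398 = 0·1440 + 398; 398 = 6·60 + 38 → 06:38, same day
→ 2024-10-20 06:38 BQV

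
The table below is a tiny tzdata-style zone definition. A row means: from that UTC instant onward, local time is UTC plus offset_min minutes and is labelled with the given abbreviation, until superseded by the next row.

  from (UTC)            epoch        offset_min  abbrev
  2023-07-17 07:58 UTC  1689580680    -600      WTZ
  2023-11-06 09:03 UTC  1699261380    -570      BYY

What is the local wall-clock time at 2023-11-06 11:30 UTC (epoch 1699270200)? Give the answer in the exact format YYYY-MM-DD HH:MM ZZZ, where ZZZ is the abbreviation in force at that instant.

Query: 2023-11-06 11:30 UTC
Rule 2/2 (BYY, -09:30): 2023-11-06 09:03 UTC ≤ query < +∞
11·60 + 30 - 570 = 120 min
120 = 0·1440 + 120; 120 = 2·60 + 0 → 02:00, same day
→ 2023-11-06 02:00 BYY

2023-11-06 02:00 BYY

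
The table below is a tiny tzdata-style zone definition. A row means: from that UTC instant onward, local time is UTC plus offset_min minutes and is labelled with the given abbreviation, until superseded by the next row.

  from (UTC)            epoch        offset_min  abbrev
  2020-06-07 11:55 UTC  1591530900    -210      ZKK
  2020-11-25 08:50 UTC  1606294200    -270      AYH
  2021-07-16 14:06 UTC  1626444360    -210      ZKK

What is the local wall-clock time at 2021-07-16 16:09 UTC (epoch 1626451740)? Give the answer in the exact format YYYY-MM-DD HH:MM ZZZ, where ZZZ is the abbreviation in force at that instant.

Query: 2021-07-16 16:09 UTC
Rule 3/3 (ZKK, -03:30): 2021-07-16 14:06 UTC ≤ query < +∞
16·60 + 9 - 210 = 759 min
759 = 0·1440 + 759; 759 = 12·60 + 39 → 12:39, same day
→ 2021-07-16 12:39 ZKK

2021-07-16 12:39 ZKK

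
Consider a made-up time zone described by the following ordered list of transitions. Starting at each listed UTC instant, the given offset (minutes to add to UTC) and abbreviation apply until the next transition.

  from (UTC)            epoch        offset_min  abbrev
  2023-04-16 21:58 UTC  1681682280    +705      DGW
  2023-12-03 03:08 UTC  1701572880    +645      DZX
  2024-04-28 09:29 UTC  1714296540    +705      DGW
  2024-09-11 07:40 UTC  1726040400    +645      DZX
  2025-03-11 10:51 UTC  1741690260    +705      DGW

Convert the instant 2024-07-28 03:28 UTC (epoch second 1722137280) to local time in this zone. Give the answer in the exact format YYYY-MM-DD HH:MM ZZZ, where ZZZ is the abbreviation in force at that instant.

Query: 2024-07-28 03:28 UTC
Rule 3/5 (DGW, +11:45): 2024-04-28 09:29 UTC ≤ query < 2024-09-11 07:40 UTC
3·60 + 28 + 705 = 913 min
913 = 0·1440 + 913; 913 = 15·60 + 13 → 15:13, same day
→ 2024-07-28 15:13 DGW

2024-07-28 15:13 DGW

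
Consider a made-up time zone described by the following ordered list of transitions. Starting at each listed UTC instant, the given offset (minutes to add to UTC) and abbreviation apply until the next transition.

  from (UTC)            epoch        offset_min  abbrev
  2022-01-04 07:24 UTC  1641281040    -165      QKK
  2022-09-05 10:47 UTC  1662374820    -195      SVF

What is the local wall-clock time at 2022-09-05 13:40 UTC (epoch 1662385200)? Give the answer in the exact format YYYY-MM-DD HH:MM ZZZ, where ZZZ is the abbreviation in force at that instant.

Query: 2022-09-05 13:40 UTC
Rule 2/2 (SVF, -03:15): 2022-09-05 10:47 UTC ≤ query < +∞
13·60 + 40 - 195 = 625 min
625 = 0·1440 + 625; 625 = 10·60 + 25 → 10:25, same day
→ 2022-09-05 10:25 SVF

2022-09-05 10:25 SVF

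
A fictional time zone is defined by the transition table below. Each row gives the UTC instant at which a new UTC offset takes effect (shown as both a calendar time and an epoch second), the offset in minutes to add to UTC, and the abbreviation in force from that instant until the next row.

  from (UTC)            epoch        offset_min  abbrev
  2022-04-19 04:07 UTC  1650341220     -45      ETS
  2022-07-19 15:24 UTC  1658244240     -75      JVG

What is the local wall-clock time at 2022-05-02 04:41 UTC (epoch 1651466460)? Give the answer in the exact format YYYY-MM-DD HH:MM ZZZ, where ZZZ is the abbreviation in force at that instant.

Query: 2022-05-02 04:41 UTC
Rule 1/2 (ETS, -00:45): 2022-04-19 04:07 UTC ≤ query < 2022-07-19 15:24 UTC
4·60 + 41 - 45 = 236 min
236 = 0·1440 + 236; 236 = 3·60 + 56 → 03:56, same day
→ 2022-05-02 03:56 ETS

2022-05-02 03:56 ETS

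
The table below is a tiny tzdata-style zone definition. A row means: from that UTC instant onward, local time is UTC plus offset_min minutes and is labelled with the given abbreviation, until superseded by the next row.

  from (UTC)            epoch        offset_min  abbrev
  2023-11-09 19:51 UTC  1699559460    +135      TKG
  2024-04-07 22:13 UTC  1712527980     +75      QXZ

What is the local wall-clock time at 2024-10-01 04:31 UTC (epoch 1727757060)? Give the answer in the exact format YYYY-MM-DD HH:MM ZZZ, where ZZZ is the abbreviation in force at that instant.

Query: 2024-10-01 04:31 UTC
Rule 2/2 (QXZ, +01:15): 2024-04-07 22:13 UTC ≤ query < +∞
4·60 + 31 + 75 = 346 min
346 = 0·1440 + 346; 346 = 5·60 + 46 → 05:46, same day
→ 2024-10-01 05:46 QXZ

2024-10-01 05:46 QXZ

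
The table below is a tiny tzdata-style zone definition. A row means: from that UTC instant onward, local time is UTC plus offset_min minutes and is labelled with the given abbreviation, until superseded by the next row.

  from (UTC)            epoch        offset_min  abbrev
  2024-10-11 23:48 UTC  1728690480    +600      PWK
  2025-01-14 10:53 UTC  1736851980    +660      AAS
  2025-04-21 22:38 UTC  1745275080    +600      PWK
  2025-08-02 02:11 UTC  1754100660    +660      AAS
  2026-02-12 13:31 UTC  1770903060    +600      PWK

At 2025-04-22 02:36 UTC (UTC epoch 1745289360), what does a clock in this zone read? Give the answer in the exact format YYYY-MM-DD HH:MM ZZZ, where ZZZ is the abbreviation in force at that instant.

Query: 2025-04-22 02:36 UTC
Rule 3/5 (PWK, +10:00): 2025-04-21 22:38 UTC ≤ query < 2025-08-02 02:11 UTC
2·60 + 36 + 600 = 756 min
756 = 0·1440 + 756; 756 = 12·60 + 36 → 12:36, same day
→ 2025-04-22 12:36 PWK

2025-04-22 12:36 PWK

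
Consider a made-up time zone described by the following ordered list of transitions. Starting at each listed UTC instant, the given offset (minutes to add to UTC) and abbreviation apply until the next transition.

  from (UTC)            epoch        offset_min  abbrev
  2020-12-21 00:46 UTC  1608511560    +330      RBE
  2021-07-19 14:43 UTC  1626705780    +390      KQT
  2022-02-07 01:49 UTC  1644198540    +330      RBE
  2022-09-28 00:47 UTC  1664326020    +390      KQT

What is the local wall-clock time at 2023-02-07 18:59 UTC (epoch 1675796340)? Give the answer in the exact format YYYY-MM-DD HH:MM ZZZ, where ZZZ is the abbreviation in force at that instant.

2023-02-08 01:29 KQT

Query: 2023-02-07 18:59 UTC
Rule 4/4 (KQT, +06:30): 2022-09-28 00:47 UTC ≤ query < +∞
18·60 + 59 + 390 = 1529 min
1529 = 1·1440 + 89; 89 = 1·60 + 29 → 01:29, 2023-02-07 + 1 day = 2023-02-08
→ 2023-02-08 01:29 KQT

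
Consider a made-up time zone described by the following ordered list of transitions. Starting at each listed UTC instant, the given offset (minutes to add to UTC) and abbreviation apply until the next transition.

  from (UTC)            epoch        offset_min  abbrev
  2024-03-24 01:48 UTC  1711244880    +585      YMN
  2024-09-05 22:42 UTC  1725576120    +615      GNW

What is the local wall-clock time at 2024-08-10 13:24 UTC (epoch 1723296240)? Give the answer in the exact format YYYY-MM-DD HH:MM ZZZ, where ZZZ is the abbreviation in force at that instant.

2024-08-10 23:09 YMN

Query: 2024-08-10 13:24 UTC
Rule 1/2 (YMN, +09:45): 2024-03-24 01:48 UTC ≤ query < 2024-09-05 22:42 UTC
13·60 + 24 + 585 = 1389 min
1389 = 0·1440 + 1389; 1389 = 23·60 + 9 → 23:09, same day
→ 2024-08-10 23:09 YMN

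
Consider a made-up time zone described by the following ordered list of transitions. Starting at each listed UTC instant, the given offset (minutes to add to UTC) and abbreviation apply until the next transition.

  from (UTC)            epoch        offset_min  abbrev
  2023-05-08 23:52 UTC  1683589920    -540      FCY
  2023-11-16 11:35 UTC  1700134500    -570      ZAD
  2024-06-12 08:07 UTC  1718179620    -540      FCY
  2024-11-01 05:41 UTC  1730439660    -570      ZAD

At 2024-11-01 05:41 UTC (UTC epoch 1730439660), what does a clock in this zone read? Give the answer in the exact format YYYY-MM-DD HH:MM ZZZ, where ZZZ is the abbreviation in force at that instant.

Query: 2024-11-01 05:41 UTC
Rule 4/4 (ZAD, -09:30): 2024-11-01 05:41 UTC ≤ query < +∞
5·60 + 41 - 570 = -229 min
-229 = -1·1440 + 1211; 1211 = 20·60 + 11 → 20:11, 2024-11-01 - 1 day = 2024-10-31
→ 2024-10-31 20:11 ZAD

2024-10-31 20:11 ZAD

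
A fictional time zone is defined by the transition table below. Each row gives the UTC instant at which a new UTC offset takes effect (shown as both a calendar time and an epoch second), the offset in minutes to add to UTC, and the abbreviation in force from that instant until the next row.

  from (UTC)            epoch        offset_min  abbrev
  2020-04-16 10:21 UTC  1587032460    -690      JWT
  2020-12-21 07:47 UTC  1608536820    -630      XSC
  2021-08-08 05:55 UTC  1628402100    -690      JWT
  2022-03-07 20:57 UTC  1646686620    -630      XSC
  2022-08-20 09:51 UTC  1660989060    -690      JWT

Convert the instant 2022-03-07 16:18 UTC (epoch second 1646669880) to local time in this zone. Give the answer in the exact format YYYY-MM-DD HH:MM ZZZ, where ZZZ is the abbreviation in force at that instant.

Query: 2022-03-07 16:18 UTC
Rule 3/5 (JWT, -11:30): 2021-08-08 05:55 UTC ≤ query < 2022-03-07 20:57 UTC
16·60 + 18 - 690 = 288 min
288 = 0·1440 + 288; 288 = 4·60 + 48 → 04:48, same day
→ 2022-03-07 04:48 JWT

2022-03-07 04:48 JWT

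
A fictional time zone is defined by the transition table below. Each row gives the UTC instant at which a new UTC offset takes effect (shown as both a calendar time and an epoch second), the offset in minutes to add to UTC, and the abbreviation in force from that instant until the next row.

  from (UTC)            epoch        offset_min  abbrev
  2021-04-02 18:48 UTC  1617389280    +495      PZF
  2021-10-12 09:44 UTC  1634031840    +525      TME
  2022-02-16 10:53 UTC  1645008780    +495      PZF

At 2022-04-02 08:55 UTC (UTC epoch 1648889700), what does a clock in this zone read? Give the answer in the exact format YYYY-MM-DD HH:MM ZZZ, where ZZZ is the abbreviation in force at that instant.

2022-04-02 17:10 PZF

Query: 2022-04-02 08:55 UTC
Rule 3/3 (PZF, +08:15): 2022-02-16 10:53 UTC ≤ query < +∞
8·60 + 55 + 495 = 1030 min
1030 = 0·1440 + 1030; 1030 = 17·60 + 10 → 17:10, same day
→ 2022-04-02 17:10 PZF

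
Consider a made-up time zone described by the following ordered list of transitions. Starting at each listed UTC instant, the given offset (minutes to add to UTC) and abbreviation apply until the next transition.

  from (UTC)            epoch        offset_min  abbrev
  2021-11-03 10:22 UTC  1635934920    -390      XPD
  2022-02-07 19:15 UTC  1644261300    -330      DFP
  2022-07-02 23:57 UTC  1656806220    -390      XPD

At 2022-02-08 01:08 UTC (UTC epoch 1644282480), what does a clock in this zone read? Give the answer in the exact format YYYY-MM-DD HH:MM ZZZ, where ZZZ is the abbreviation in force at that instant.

2022-02-07 19:38 DFP

Query: 2022-02-08 01:08 UTC
Rule 2/3 (DFP, -05:30): 2022-02-07 19:15 UTC ≤ query < 2022-07-02 23:57 UTC
1·60 + 8 - 330 = -262 min
-262 = -1·1440 + 1178; 1178 = 19·60 + 38 → 19:38, 2022-02-08 - 1 day = 2022-02-07
→ 2022-02-07 19:38 DFP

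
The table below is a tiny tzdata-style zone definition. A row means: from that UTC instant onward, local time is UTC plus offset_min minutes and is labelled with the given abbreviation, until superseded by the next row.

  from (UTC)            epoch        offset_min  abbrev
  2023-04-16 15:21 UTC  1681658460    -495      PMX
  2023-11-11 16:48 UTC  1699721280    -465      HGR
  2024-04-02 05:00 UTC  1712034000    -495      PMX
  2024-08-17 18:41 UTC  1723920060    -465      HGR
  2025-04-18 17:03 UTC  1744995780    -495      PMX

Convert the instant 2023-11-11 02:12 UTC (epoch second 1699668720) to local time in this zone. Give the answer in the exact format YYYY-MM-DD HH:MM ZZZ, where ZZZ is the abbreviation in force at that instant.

2023-11-10 17:57 PMX

Query: 2023-11-11 02:12 UTC
Rule 1/5 (PMX, -08:15): 2023-04-16 15:21 UTC ≤ query < 2023-11-11 16:48 UTC
2·60 + 12 - 495 = -363 min
-363 = -1·1440 + 1077; 1077 = 17·60 + 57 → 17:57, 2023-11-11 - 1 day = 2023-11-10
→ 2023-11-10 17:57 PMX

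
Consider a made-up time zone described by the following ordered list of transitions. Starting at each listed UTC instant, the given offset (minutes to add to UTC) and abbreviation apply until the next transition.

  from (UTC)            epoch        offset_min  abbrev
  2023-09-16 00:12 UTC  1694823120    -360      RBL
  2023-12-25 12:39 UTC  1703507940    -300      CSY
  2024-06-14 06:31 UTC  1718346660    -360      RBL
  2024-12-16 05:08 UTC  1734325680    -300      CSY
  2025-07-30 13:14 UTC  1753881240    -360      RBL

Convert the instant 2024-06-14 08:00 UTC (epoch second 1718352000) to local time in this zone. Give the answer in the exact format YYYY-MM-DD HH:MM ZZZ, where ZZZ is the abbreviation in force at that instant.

2024-06-14 02:00 RBL

Query: 2024-06-14 08:00 UTC
Rule 3/5 (RBL, -06:00): 2024-06-14 06:31 UTC ≤ query < 2024-12-16 05:08 UTC
8·60 + 0 - 360 = 120 min
120 = 0·1440 + 120; 120 = 2·60 + 0 → 02:00, same day
→ 2024-06-14 02:00 RBL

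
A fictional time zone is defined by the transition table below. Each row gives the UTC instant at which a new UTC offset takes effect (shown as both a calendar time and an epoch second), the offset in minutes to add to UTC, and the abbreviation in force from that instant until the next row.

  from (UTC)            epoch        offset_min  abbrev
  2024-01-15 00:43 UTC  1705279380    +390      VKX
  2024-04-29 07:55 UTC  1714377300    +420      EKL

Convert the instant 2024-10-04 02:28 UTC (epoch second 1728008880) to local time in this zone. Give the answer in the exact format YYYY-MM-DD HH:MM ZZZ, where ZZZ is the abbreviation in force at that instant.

Query: 2024-10-04 02:28 UTC
Rule 2/2 (EKL, +07:00): 2024-04-29 07:55 UTC ≤ query < +∞
2·60 + 28 + 420 = 568 min
568 = 0·1440 + 568; 568 = 9·60 + 28 → 09:28, same day
→ 2024-10-04 09:28 EKL

2024-10-04 09:28 EKL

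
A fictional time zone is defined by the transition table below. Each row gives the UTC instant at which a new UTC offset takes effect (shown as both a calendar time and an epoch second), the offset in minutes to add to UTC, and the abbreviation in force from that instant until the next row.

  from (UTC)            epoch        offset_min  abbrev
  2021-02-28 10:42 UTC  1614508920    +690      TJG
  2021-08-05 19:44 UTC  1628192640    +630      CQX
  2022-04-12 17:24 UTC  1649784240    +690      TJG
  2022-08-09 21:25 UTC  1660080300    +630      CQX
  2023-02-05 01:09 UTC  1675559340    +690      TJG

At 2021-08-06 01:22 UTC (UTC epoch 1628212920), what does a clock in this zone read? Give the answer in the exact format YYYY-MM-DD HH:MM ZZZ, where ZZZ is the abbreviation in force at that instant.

2021-08-06 11:52 CQX

Query: 2021-08-06 01:22 UTC
Rule 2/5 (CQX, +10:30): 2021-08-05 19:44 UTC ≤ query < 2022-04-12 17:24 UTC
1·60 + 22 + 630 = 712 min
712 = 0·1440 + 712; 712 = 11·60 + 52 → 11:52, same day
→ 2021-08-06 11:52 CQX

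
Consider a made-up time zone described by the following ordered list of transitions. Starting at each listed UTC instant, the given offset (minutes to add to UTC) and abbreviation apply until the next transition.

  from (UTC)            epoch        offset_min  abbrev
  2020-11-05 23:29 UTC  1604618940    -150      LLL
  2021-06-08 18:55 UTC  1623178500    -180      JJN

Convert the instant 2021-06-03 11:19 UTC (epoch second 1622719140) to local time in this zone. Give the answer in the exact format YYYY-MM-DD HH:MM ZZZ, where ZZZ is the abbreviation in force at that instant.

2021-06-03 08:49 LLL

Query: 2021-06-03 11:19 UTC
Rule 1/2 (LLL, -02:30): 2020-11-05 23:29 UTC ≤ query < 2021-06-08 18:55 UTC
11·60 + 19 - 150 = 529 min
529 = 0·1440 + 529; 529 = 8·60 + 49 → 08:49, same day
→ 2021-06-03 08:49 LLL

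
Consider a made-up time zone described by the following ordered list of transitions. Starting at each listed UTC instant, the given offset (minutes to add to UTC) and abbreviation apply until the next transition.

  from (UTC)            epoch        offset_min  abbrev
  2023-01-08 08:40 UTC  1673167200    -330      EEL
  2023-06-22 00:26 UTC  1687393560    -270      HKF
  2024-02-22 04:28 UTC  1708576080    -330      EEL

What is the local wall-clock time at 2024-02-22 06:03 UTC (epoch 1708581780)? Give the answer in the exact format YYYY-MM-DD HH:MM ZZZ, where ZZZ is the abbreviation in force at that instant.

Query: 2024-02-22 06:03 UTC
Rule 3/3 (EEL, -05:30): 2024-02-22 04:28 UTC ≤ query < +∞
6·60 + 3 - 330 = 33 min
33 = 0·1440 + 33; 33 = 0·60 + 33 → 00:33, same day
→ 2024-02-22 00:33 EEL

2024-02-22 00:33 EEL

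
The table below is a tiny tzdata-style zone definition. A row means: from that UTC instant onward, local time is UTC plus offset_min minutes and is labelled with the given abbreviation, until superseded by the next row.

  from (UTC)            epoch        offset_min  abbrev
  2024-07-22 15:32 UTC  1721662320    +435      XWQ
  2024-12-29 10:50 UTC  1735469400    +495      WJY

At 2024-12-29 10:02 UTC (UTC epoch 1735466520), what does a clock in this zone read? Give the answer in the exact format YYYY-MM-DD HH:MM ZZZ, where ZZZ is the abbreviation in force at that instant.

Query: 2024-12-29 10:02 UTC
Rule 1/2 (XWQ, +07:15): 2024-07-22 15:32 UTC ≤ query < 2024-12-29 10:50 UTC
10·60 + 2 + 435 = 1037 min
1037 = 0·1440 + 1037; 1037 = 17·60 + 17 → 17:17, same day
→ 2024-12-29 17:17 XWQ

2024-12-29 17:17 XWQ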